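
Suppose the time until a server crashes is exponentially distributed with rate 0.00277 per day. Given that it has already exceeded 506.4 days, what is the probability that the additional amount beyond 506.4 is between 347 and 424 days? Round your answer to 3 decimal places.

Memoryless: the residual past 506.4 is again Exp(λ).
P(347 < residual < 424) = e^(−λ·347) − e^(−λ·424) = 0.38244 − 0.30898 ≈ 0.073.

0.073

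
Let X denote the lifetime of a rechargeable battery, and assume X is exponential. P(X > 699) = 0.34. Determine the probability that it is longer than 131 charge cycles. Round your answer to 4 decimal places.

e^(−λ·699) = 0.34 ⇒ λ = −ln(0.34)/699 = 0.00154336.
P(X > 131) = e^(−0.00154336·131) = e^(−0.20218) ≈ 0.8169.

0.8169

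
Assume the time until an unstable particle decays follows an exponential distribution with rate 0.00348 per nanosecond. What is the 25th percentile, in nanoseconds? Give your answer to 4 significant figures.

Set 1 − e^(−λt) = 0.25, so t = −ln(0.75)/λ = 0.28768/0.00348 ≈ 82.6673 nanoseconds.

82.67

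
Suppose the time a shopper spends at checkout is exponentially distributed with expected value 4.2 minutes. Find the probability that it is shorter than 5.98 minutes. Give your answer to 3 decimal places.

The rate is λ = 1/4.2 = 0.238095 per minute.
P(X ≤ 5.98) = 1 − e^(−λ·5.98) = 1 − e^(−1.4238) ≈ 0.759.

0.759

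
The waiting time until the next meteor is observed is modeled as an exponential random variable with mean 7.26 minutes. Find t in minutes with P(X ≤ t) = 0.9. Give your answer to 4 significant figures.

The rate is λ = 1/7.26 = 0.137741 per minute.
Set 1 − e^(−λt) = 0.9, so t = −ln(0.1)/λ = 2.3026/0.137741 ≈ 16.7168 minutes.

16.72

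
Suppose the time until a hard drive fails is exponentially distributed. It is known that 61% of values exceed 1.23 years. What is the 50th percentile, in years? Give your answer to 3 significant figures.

e^(−λ·1.23) = 0.61 ⇒ λ = −ln(0.61)/1.23 = 0.401867.
50th percentile: 1 − e^(−λt) = 0.5, t = −ln(0.5)/λ = 1.72482 years.

1.72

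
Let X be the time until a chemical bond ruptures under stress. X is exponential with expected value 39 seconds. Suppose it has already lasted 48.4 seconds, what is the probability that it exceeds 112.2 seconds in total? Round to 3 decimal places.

The rate is λ = 1/39 = 0.025641 per second.
The exponential is memoryless, so the remaining time is again Exp(λ): the condition X > 48.4 is irrelevant.
P(X > 63.8) = e^(−1.6359) ≈ 0.195.

0.195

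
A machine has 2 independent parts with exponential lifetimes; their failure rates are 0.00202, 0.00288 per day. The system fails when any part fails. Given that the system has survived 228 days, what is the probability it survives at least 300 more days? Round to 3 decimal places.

Time to first failure ~ Exp(Σλ) with Σλ = 0.0049.
By memorylessness, P(T > 228+300 | T > 228) = P(T > 300) = e^(−0.0049·300) ≈ 0.230.

0.230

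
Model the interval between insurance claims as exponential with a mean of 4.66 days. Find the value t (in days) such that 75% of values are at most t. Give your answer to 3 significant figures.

6.46

The rate is λ = 1/4.66 = 0.214592 per day.
Set 1 − e^(−λt) = 0.75, so t = −ln(0.25)/λ = 1.3863/0.214592 ≈ 6.46013 days.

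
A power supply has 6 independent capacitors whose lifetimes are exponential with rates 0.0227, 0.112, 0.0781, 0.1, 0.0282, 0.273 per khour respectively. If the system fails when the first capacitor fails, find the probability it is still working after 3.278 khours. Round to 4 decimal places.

0.1336

The time to first failure is exponential with rate Σλ = 0.0227 + 0.112 + 0.0781 + 0.1 + 0.0282 + 0.273 = 0.614.
P(min > 3.278) = e^(−0.614·3.278) = e^(−2.0127) ≈ 0.1336.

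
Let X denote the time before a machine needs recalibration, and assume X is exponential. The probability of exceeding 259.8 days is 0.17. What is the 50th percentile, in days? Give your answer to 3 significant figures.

102

e^(−λ·259.8) = 0.17 ⇒ λ = −ln(0.17)/259.8 = 0.00682047.
50th percentile: 1 − e^(−λt) = 0.5, t = −ln(0.5)/λ = 101.628 days.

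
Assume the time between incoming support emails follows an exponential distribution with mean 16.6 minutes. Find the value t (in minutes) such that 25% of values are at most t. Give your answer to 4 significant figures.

4.776

The rate is λ = 1/16.6 = 0.060241 per minute.
Set 1 − e^(−λt) = 0.25, so t = −ln(0.75)/λ = 0.28768/0.060241 ≈ 4.77552 minutes.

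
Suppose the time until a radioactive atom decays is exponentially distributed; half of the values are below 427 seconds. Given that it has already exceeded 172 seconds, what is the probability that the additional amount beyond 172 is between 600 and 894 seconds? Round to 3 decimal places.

For an exponential, median = ln(2)/λ, so λ = ln 2 / 427 = 0.0016233 per second.
Memoryless: the residual past 172 is again Exp(λ).
P(600 < residual < 894) = e^(−λ·600) − e^(−λ·894) = 0.37758 − 0.23428 ≈ 0.143.

0.143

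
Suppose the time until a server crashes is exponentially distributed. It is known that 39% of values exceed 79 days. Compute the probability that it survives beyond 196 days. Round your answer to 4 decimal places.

0.0967

e^(−λ·79) = 0.39 ⇒ λ = −ln(0.39)/79 = 0.0119191.
P(X > 196) = e^(−0.0119191·196) = e^(−2.3361) ≈ 0.0967.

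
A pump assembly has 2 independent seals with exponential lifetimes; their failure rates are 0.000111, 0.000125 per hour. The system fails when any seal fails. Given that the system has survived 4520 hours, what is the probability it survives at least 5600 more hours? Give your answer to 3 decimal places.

Time to first failure ~ Exp(Σλ) with Σλ = 0.000236.
By memorylessness, P(T > 4520+5600 | T > 4520) = P(T > 5600) = e^(−0.000236·5600) ≈ 0.267.

0.267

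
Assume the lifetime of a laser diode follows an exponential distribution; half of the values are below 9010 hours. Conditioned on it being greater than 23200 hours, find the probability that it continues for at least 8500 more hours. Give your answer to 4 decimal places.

0.5200

For an exponential, median = ln(2)/λ, so λ = ln 2 / 9010 = 0.0000769309 per hour.
By the memoryless property, P(X > 23200+8500 | X > 23200) = P(X > 8500).
P(X > 8500) = e^(−0.65391) ≈ 0.5200.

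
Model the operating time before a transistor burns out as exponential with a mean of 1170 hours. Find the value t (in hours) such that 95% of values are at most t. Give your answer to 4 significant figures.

The rate is λ = 1/1170 = 0.000854701 per hour.
Set 1 − e^(−λt) = 0.95, so t = −ln(0.05)/λ = 2.9957/0.000854701 ≈ 3505.01 hours.

3505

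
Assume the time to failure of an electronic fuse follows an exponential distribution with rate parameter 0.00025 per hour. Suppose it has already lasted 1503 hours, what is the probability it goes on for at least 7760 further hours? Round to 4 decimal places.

0.1437

By the memoryless property, P(X > 1503+7760 | X > 1503) = P(X > 7760).
P(X > 7760) = e^(−1.94) ≈ 0.1437.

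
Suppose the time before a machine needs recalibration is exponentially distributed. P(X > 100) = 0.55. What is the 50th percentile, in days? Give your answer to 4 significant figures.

115.9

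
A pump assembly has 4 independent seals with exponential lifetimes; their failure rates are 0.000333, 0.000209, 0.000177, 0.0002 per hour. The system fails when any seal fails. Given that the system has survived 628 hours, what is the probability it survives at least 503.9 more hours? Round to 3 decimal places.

0.629

Time to first failure ~ Exp(Σλ) with Σλ = 0.000919.
By memorylessness, P(T > 628+503.9 | T > 628) = P(T > 503.9) = e^(−0.000919·503.9) ≈ 0.629.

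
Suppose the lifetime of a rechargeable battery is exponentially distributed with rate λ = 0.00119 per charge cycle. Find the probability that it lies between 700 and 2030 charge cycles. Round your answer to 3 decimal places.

0.345

P(700 < X < 2030) = e^(−λ·700) − e^(−λ·2030) = 0.43474 − 0.08930 ≈ 0.345.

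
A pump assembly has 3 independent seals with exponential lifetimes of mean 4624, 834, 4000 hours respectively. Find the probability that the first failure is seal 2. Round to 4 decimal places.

0.7200

Rates: λ_i = 1/mean_i → 0.000216263, 0.00119904, 0.00025; Σλ = 0.0016653.
P(seal 2 first) = λ_2/Σλ = 0.00119904/0.0016653 ≈ 0.7200.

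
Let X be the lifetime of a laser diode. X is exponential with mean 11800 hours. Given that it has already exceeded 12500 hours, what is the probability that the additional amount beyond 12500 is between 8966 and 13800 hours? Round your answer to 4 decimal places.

0.1572

The rate is λ = 1/11800 = 0.0000847458 per hour.
Memoryless: the residual past 12500 is again Exp(λ).
P(8966 < residual < 13800) = e^(−λ·8966) − e^(−λ·13800) = 0.46775 − 0.31052 ≈ 0.1572.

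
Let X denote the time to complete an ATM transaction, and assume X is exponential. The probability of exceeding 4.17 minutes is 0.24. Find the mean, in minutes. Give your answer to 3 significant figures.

e^(−λ·4.17) = 0.24 ⇒ λ = −ln(0.24)/4.17 = 0.342234.
Mean = 1/λ = 2.92198 minutes.

2.92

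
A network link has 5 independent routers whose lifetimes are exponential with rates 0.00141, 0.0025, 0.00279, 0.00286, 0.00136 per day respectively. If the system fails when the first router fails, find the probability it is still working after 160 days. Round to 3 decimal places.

0.174

The time to first failure is exponential with rate Σλ = 0.00141 + 0.0025 + 0.00279 + 0.00286 + 0.00136 = 0.01092.
P(min > 160) = e^(−0.01092·160) = e^(−1.7472) ≈ 0.174.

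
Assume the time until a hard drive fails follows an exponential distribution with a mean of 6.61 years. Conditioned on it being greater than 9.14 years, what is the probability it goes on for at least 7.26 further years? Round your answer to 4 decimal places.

The rate is λ = 1/6.61 = 0.151286 per year.
The exponential is memoryless, so the remaining time is again Exp(λ): the condition X > 9.14 is irrelevant.
P(X > 7.26) = e^(−1.0983) ≈ 0.3334.

0.3334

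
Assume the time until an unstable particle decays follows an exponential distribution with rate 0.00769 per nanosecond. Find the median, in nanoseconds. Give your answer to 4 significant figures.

Set 1 − e^(−λt) = 0.5, so t = −ln(0.5)/λ = 0.69315/0.00769 ≈ 90.1362 nanoseconds.

90.14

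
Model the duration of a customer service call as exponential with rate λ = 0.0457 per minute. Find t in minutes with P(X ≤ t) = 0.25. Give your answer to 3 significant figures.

Set 1 − e^(−λt) = 0.25, so t = −ln(0.75)/λ = 0.28768/0.0457 ≈ 6.29501 minutes.

6.30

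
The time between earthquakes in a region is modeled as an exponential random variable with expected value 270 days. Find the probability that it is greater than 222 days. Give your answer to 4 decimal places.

0.4395

The rate is λ = 1/270 = 0.0037037 per day.
P(X > 222) = e^(−λ·222) = e^(−0.82222) ≈ 0.4395.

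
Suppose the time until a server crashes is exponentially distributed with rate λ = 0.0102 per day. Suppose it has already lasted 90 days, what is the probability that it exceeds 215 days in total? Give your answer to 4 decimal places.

The exponential is memoryless, so the remaining time is again Exp(λ): the condition X > 90 is irrelevant.
P(X > 125) = e^(−1.275) ≈ 0.2794.

0.2794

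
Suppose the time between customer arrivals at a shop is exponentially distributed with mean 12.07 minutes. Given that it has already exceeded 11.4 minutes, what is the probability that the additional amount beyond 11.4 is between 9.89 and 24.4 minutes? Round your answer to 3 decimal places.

0.308

The rate is λ = 1/12.07 = 0.08285 per minute.
Memoryless: the residual past 11.4 is again Exp(λ).
P(9.89 < residual < 24.4) = e^(−λ·9.89) − e^(−λ·24.4) = 0.44070 − 0.13245 ≈ 0.308.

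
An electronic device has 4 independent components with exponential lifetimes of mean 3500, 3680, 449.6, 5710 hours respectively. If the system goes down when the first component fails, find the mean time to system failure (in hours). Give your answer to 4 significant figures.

338.2

The first failure time is exponential with rate Σλ_i = 1/3500 + 1/3680 + 1/449.6 + 1/5710 = 0.00295678 per hour.
E[min] = 1/Σλ = 1/0.00295678 = 338.205 hours.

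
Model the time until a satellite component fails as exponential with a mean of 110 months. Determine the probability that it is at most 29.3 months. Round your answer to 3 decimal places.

0.234

The rate is λ = 1/110 = 0.00909091 per month.
P(X ≤ 29.3) = 1 − e^(−λ·29.3) = 1 − e^(−0.26636) ≈ 0.234.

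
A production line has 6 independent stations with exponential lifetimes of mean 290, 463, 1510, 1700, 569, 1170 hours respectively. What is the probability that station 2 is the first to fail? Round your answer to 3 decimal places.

0.228

Rates: λ_i = 1/mean_i → 0.00344828, 0.00215983, 0.000662252, 0.000588235, 0.00175747, 0.000854701; Σλ = 0.00947076.
P(station 2 first) = λ_2/Σλ = 0.00215983/0.00947076 ≈ 0.228.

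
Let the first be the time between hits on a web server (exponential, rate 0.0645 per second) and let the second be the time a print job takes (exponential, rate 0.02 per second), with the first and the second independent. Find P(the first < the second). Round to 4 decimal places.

λ_1 = 0.0645, λ_2 = 0.02.
For independent exponentials, P(the first < the second) = λ_1/(λ_1+λ_2) = 0.0645/0.0845 ≈ 0.7633.

0.7633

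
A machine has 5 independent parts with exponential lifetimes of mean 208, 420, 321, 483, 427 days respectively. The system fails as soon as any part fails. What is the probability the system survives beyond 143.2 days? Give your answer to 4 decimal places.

The first failure time is exponential with rate Σλ_i = 1/208 + 1/420 + 1/321 + 1/483 + 1/427 = 0.0147162 per day.
P(min > 143.2) = e^(−0.0147162·143.2) = e^(−2.1074) ≈ 0.1216.

0.1216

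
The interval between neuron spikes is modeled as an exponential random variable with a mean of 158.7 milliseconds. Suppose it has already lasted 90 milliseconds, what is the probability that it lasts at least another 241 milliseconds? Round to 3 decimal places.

The rate is λ = 1/158.7 = 0.0063012 per millisecond.
The exponential is memoryless, so the remaining time is again Exp(λ): the condition X > 90 is irrelevant.
P(X > 241) = e^(−1.5186) ≈ 0.219.

0.219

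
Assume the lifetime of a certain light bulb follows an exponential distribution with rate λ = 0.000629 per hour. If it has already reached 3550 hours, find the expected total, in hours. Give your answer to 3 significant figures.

5140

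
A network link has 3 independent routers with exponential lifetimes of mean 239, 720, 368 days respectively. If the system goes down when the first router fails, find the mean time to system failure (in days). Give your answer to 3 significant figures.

The first failure time is exponential with rate Σλ_i = 1/239 + 1/720 + 1/368 = 0.00829038 per day.
E[min] = 1/Σλ = 1/0.00829038 = 120.622 days.

121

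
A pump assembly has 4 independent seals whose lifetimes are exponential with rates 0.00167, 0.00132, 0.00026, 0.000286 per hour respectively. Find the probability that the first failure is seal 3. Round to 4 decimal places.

0.0735

The time to first failure is exponential with rate Σλ = 0.00167 + 0.00132 + 0.00026 + 0.000286 = 0.003536.
P(seal 3 first) = λ_3/Σλ = 0.00026/0.003536 ≈ 0.0735.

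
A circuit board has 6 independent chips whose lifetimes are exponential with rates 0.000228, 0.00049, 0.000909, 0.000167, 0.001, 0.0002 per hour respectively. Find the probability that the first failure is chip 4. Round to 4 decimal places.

0.0558

The time to first failure is exponential with rate Σλ = 0.000228 + 0.00049 + 0.000909 + 0.000167 + 0.001 + 0.0002 = 0.002994.
P(chip 4 first) = λ_4/Σλ = 0.000167/0.002994 ≈ 0.0558.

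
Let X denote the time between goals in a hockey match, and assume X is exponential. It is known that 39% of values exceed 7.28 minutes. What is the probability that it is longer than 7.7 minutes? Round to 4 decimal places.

0.3694

e^(−λ·7.28) = 0.39 ⇒ λ = −ln(0.39)/7.28 = 0.129342.
P(X > 7.7) = e^(−0.129342·7.7) = e^(−0.99593) ≈ 0.3694.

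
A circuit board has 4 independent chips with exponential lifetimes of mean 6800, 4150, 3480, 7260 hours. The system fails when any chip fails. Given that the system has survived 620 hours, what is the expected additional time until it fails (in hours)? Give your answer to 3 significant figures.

First-failure rate Σλ = 1/6800 + 1/4150 + 1/3480 + 1/7260 = 0.00081312.
By memorylessness the expected residual is 1/Σλ = 1229.83 hours, regardless of the 620 already elapsed.

1230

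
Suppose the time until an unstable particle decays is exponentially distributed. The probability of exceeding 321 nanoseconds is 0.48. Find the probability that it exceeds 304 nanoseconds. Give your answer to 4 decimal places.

0.4990

e^(−λ·321) = 0.48 ⇒ λ = −ln(0.48)/321 = 0.00228651.
P(X > 304) = e^(−0.00228651·304) = e^(−0.6951) ≈ 0.4990.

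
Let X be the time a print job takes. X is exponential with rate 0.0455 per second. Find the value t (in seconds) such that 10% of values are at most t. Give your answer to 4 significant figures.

Set 1 − e^(−λt) = 0.1, so t = −ln(0.9)/λ = 0.10536/0.0455 ≈ 2.31562 seconds.

2.316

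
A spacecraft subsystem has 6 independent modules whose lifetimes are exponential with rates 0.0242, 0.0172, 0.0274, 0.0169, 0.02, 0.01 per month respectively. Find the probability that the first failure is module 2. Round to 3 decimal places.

The time to first failure is exponential with rate Σλ = 0.0242 + 0.0172 + 0.0274 + 0.0169 + 0.02 + 0.01 = 0.1157.
P(module 2 first) = λ_2/Σλ = 0.0172/0.1157 ≈ 0.149.

0.149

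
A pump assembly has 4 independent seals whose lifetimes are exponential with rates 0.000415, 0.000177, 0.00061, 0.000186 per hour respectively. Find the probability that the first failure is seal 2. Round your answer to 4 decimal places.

The time to first failure is exponential with rate Σλ = 0.000415 + 0.000177 + 0.00061 + 0.000186 = 0.001388.
P(seal 2 first) = λ_2/Σλ = 0.000177/0.001388 ≈ 0.1275.

0.1275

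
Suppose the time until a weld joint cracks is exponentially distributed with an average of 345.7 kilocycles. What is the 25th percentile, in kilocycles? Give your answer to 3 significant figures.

99.5

The rate is λ = 1/345.7 = 0.00289268 per kilocycle.
Set 1 − e^(−λt) = 0.25, so t = −ln(0.75)/λ = 0.28768/0.00289268 ≈ 99.4517 kilocycles.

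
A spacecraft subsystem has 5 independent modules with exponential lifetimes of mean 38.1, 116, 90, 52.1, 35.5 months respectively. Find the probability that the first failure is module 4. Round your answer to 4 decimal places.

0.2056

Rates: λ_i = 1/mean_i → 0.0262467, 0.00862069, 0.0111111, 0.0191939, 0.028169; Σλ = 0.0933414.
P(module 4 first) = λ_4/Σλ = 0.0191939/0.0933414 ≈ 0.2056.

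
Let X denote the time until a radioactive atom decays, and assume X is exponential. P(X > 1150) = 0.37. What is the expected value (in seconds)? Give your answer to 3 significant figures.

1160

e^(−λ·1150) = 0.37 ⇒ λ = −ln(0.37)/1150 = 0.000864567.
Mean = 1/λ = 1156.65 seconds.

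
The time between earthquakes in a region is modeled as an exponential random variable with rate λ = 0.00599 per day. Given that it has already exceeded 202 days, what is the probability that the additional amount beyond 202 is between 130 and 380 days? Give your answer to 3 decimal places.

Memoryless: the residual past 202 is again Exp(λ).
P(130 < residual < 380) = e^(−λ·130) − e^(−λ·380) = 0.45900 − 0.10267 ≈ 0.356.

0.356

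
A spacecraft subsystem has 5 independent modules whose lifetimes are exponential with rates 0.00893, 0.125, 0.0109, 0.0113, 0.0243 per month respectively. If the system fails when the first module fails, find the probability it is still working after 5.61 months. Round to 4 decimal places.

The time to first failure is exponential with rate Σλ = 0.00893 + 0.125 + 0.0109 + 0.0113 + 0.0243 = 0.18043.
P(min > 5.61) = e^(−0.18043·5.61) = e^(−1.0122) ≈ 0.3634.

0.3634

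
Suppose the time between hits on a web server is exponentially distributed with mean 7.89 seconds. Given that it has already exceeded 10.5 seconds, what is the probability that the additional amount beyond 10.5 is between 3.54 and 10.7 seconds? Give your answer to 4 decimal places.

0.3808

The rate is λ = 1/7.89 = 0.126743 per second.
Memoryless: the residual past 10.5 is again Exp(λ).
P(3.54 < residual < 10.7) = e^(−λ·3.54) − e^(−λ·10.7) = 0.63848 − 0.25765 ≈ 0.3808.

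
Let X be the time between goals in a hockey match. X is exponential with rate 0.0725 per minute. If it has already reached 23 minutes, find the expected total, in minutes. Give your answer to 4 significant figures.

36.79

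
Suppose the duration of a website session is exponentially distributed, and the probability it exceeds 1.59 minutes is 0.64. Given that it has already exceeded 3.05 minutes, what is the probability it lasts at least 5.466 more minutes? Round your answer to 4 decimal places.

From e^(−λ·1.59) = 0.64, λ = −ln(0.64)/1.59 = 0.280684.
Memoryless: P(X > 3.05+5.466 | X > 3.05) = P(X > 5.466) = e^(−0.280684·5.466) ≈ 0.2156.

0.2156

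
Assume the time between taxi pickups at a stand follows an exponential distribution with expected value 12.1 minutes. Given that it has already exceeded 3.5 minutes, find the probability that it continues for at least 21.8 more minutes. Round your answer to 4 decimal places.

0.1650

The rate is λ = 1/12.1 = 0.0826446 per minute.
P(X > s+t | X > s) = e^(−λ(s+t))/e^(−λs) = e^(−λt), independent of s = 3.5.
P(X > 21.8) = e^(−1.8017) ≈ 0.1650.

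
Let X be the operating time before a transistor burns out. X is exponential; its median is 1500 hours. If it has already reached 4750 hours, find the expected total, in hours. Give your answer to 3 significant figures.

6910

For an exponential, median = ln(2)/λ, so λ = ln 2 / 1500 = 0.000462098 per hour.
By memorylessness, E[X | X > 4750] = 4750 + 1/λ = 4750 + 2164.04 = 6914.04 hours.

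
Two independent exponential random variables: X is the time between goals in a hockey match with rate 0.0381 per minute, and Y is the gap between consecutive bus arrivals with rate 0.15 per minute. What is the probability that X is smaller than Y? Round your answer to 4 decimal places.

λ_1 = 0.0381, λ_2 = 0.15.
For independent exponentials, P(X < Y) = λ_1/(λ_1+λ_2) = 0.0381/0.1881 ≈ 0.2026.

0.2026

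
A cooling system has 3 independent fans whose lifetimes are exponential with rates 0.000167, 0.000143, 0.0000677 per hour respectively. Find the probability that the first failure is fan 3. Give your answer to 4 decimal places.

The time to first failure is exponential with rate Σλ = 0.000167 + 0.000143 + 0.0000677 = 0.0003777.
P(fan 3 first) = λ_3/Σλ = 0.0000677/0.0003777 ≈ 0.1792.

0.1792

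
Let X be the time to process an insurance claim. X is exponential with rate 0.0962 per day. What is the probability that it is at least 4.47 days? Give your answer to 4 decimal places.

0.6505

P(X > 4.47) = e^(−λ·4.47) = e^(−0.43001) ≈ 0.6505.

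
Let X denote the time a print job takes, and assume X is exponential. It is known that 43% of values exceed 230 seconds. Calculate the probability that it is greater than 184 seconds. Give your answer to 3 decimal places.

0.509

e^(−λ·230) = 0.43 ⇒ λ = −ln(0.43)/230 = 0.00366944.
P(X > 184) = e^(−0.00366944·184) = e^(−0.67518) ≈ 0.509.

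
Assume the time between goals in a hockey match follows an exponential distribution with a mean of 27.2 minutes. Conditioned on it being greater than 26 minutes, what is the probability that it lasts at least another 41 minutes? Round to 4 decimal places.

0.2215

The rate is λ = 1/27.2 = 0.0367647 per minute.
P(X > s+t | X > s) = e^(−λ(s+t))/e^(−λs) = e^(−λt), independent of s = 26.
P(X > 41) = e^(−1.5074) ≈ 0.2215.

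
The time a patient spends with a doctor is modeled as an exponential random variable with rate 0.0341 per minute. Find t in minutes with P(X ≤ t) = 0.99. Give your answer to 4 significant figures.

135.0

Set 1 − e^(−λt) = 0.99, so t = −ln(0.01)/λ = 4.6052/0.0341 ≈ 135.049 minutes.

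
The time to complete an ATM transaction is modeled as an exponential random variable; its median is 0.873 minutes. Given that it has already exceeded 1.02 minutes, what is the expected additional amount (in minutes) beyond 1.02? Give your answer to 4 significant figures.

1.259

For an exponential, median = ln(2)/λ, so λ = ln 2 / 0.873 = 0.793983 per minute.
By memorylessness, the remaining amount past any threshold is again Exp(λ) with mean 1/λ = 1.25947 minutes.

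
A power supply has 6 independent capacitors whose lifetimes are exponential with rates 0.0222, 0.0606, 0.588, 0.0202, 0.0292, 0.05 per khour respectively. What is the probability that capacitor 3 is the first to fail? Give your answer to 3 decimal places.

0.763

The time to first failure is exponential with rate Σλ = 0.0222 + 0.0606 + 0.588 + 0.0202 + 0.0292 + 0.05 = 0.7702.
P(capacitor 3 first) = λ_3/Σλ = 0.588/0.7702 ≈ 0.763.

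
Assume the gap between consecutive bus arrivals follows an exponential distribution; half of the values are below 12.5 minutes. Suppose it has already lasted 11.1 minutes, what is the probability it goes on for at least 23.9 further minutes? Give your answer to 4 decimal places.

0.2657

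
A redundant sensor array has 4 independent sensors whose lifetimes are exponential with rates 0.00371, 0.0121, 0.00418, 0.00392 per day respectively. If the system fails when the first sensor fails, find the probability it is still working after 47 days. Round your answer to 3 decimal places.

0.325

The time to first failure is exponential with rate Σλ = 0.00371 + 0.0121 + 0.00418 + 0.00392 = 0.02391.
P(min > 47) = e^(−0.02391·47) = e^(−1.1238) ≈ 0.325.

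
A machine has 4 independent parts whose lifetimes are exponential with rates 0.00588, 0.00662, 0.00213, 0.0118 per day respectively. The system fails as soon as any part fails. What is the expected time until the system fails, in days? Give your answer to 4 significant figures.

37.84

The time to first failure is exponential with rate Σλ = 0.00588 + 0.00662 + 0.00213 + 0.0118 = 0.02643.
E[min] = 1/Σλ = 1/0.02643 = 37.8358 days.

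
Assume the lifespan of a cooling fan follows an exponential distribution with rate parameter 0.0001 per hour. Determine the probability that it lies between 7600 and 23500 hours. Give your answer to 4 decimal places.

P(7600 < X < 23500) = e^(−λ·7600) − e^(−λ·23500) = 0.46767 − 0.09537 ≈ 0.3723.

0.3723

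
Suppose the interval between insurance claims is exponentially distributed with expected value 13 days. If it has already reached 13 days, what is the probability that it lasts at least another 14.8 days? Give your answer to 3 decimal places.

The rate is λ = 1/13 = 0.0769231 per day.
The exponential is memoryless, so the remaining time is again Exp(λ): the condition X > 13 is irrelevant.
P(X > 14.8) = e^(−1.1385) ≈ 0.320.

0.320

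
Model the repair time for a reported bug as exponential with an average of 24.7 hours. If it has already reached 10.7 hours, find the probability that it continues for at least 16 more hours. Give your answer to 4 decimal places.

0.5232

The rate is λ = 1/24.7 = 0.0404858 per hour.
By the memoryless property, P(X > 10.7+16 | X > 10.7) = P(X > 16).
P(X > 16) = e^(−0.64777) ≈ 0.5232.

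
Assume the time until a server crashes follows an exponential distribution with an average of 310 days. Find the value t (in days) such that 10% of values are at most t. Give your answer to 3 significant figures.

The rate is λ = 1/310 = 0.00322581 per day.
Set 1 − e^(−λt) = 0.1, so t = −ln(0.9)/λ = 0.10536/0.00322581 ≈ 32.6618 days.

32.7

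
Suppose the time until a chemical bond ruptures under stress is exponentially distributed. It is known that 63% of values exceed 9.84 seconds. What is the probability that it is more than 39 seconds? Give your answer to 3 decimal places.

e^(−λ·9.84) = 0.63 ⇒ λ = −ln(0.63)/9.84 = 0.0469548.
P(X > 39) = e^(−0.0469548·39) = e^(−1.8312) ≈ 0.160.

0.160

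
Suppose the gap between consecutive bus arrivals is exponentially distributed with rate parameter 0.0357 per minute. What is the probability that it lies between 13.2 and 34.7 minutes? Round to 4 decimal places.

0.3345

P(13.2 < X < 34.7) = e^(−λ·13.2) − e^(−λ·34.7) = 0.62423 − 0.28973 ≈ 0.3345.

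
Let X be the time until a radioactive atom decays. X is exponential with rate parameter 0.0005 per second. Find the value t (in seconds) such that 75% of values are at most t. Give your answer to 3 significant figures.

2770

Set 1 − e^(−λt) = 0.75, so t = −ln(0.25)/λ = 1.3863/0.0005 ≈ 2772.59 seconds.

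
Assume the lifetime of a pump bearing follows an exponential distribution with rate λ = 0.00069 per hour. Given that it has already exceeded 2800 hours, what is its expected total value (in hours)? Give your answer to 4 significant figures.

4249

By memorylessness, E[X | X > 2800] = 2800 + 1/λ = 2800 + 1449.28 = 4249.28 hours.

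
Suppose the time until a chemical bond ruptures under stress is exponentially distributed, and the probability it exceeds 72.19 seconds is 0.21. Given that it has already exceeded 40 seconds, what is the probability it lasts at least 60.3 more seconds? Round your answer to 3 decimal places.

0.272

From e^(−λ·72.19) = 0.21, λ = −ln(0.21)/72.19 = 0.0216186.
Memoryless: P(X > 40+60.3 | X > 40) = P(X > 60.3) = e^(−0.0216186·60.3) ≈ 0.272.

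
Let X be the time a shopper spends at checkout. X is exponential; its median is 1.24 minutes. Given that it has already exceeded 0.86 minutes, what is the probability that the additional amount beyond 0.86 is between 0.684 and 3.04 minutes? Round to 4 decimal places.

0.4995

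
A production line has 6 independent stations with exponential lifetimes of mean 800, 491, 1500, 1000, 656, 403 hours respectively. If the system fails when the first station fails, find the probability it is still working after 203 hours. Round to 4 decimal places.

The first failure time is exponential with rate Σλ_i = 1/800 + 1/491 + 1/1500 + 1/1000 + 1/656 + 1/403 = 0.00895911 per hour.
P(min > 203) = e^(−0.00895911·203) = e^(−1.8187) ≈ 0.1622.

0.1622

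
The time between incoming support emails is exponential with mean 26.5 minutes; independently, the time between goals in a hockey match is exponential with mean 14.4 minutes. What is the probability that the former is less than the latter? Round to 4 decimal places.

0.3521

λ_1 = 1/26.5 = 0.0377358, λ_2 = 1/14.4 = 0.0694444.
For independent exponentials, P(the former < the latter) = λ_1/(λ_1+λ_2) = 0.0377358/0.10718 ≈ 0.3521.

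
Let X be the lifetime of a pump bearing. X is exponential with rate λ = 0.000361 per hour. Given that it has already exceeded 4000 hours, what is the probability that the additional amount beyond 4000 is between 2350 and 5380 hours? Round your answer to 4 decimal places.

0.2847

Memoryless: the residual past 4000 is again Exp(λ).
P(2350 < residual < 5380) = e^(−λ·2350) − e^(−λ·5380) = 0.42812 − 0.14339 ≈ 0.2847.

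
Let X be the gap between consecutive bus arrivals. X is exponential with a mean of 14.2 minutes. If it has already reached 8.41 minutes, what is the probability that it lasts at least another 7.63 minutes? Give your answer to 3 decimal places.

The rate is λ = 1/14.2 = 0.0704225 per minute.
The exponential is memoryless, so the remaining time is again Exp(λ): the condition X > 8.41 is irrelevant.
P(X > 7.63) = e^(−0.53732) ≈ 0.584.

0.584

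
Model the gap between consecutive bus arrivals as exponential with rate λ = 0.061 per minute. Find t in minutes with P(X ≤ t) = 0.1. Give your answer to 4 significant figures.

Set 1 − e^(−λt) = 0.1, so t = −ln(0.9)/λ = 0.10536/0.061 ≈ 1.72722 minutes.

1.727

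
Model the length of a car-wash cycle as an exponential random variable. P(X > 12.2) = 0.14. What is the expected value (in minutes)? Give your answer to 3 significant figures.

6.21

e^(−λ·12.2) = 0.14 ⇒ λ = −ln(0.14)/12.2 = 0.161157.
Mean = 1/λ = 6.20514 minutes.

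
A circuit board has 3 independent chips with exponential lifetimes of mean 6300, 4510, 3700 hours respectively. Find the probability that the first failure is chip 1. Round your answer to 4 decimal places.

0.2439

Rates: λ_i = 1/mean_i → 0.00015873, 0.000221729, 0.00027027; Σλ = 0.00065073.
P(chip 1 first) = λ_1/Σλ = 0.00015873/0.00065073 ≈ 0.2439.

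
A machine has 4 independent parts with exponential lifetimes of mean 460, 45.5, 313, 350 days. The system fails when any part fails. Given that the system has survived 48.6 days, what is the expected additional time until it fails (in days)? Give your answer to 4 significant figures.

33.11

First-failure rate Σλ = 1/460 + 1/45.5 + 1/313 + 1/350 = 0.030204.
By memorylessness the expected residual is 1/Σλ = 33.1082 days, regardless of the 48.6 already elapsed.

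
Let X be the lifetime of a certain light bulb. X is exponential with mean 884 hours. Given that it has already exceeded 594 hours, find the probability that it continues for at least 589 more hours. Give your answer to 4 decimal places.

0.5136

The rate is λ = 1/884 = 0.00113122 per hour.
The exponential is memoryless, so the remaining time is again Exp(λ): the condition X > 594 is irrelevant.
P(X > 589) = e^(−0.66629) ≈ 0.5136.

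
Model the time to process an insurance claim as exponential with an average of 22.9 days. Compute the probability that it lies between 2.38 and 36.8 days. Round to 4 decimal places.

0.7008

The rate is λ = 1/22.9 = 0.0436681 per day.
P(2.38 < X < 36.8) = e^(−λ·2.38) − e^(−λ·36.8) = 0.90129 − 0.20049 ≈ 0.7008.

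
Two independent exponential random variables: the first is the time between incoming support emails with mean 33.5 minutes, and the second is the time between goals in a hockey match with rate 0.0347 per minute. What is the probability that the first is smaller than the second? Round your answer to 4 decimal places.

λ_1 = 1/33.5 = 0.0298507, λ_2 = 0.0347.
For independent exponentials, P(the first < the second) = λ_1/(λ_1+λ_2) = 0.0298507/0.0645507 ≈ 0.4624.

0.4624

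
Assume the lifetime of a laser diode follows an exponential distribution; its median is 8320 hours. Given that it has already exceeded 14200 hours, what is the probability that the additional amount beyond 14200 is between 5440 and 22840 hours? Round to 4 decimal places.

For an exponential, median = ln(2)/λ, so λ = ln 2 / 8320 = 0.000083311 per hour.
Memoryless: the residual past 14200 is again Exp(λ).
P(5440 < residual < 22840) = e^(−λ·5440) − e^(−λ·22840) = 0.63558 − 0.14915 ≈ 0.4864.

0.4864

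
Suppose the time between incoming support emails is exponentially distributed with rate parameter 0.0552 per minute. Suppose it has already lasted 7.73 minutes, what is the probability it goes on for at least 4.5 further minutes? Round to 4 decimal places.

0.7800

P(X > s+t | X > s) = e^(−λ(s+t))/e^(−λs) = e^(−λt), independent of s = 7.73.
P(X > 4.5) = e^(−0.2484) ≈ 0.7800.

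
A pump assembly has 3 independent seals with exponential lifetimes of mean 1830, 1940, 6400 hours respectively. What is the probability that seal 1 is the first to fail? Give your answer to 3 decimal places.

Rates: λ_i = 1/mean_i → 0.000546448, 0.000515464, 0.00015625; Σλ = 0.00121816.
P(seal 1 first) = λ_1/Σλ = 0.000546448/0.00121816 ≈ 0.449.

0.449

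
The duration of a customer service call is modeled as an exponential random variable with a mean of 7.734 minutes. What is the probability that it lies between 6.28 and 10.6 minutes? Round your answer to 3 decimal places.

The rate is λ = 1/7.734 = 0.129299 per minute.
P(6.28 < X < 10.6) = e^(−λ·6.28) − e^(−λ·10.6) = 0.44397 − 0.25396 ≈ 0.190.

0.190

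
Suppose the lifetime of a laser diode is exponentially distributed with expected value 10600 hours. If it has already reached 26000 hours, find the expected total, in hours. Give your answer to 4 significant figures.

The rate is λ = 1/10600 = 0.0000943396 per hour.
By memorylessness, E[X | X > 26000] = 26000 + 1/λ = 26000 + 10600 = 36600 hours.

36600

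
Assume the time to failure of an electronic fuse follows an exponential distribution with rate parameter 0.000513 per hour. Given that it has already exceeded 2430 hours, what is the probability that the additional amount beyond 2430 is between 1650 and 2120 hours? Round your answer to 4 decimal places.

Memoryless: the residual past 2430 is again Exp(λ).
P(1650 < residual < 2120) = e^(−λ·1650) − e^(−λ·2120) = 0.42893 − 0.33704 ≈ 0.0919.

0.0919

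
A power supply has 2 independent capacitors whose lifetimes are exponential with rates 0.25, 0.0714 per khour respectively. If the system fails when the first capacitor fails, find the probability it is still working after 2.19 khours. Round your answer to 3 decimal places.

The time to first failure is exponential with rate Σλ = 0.25 + 0.0714 = 0.3214.
P(min > 2.19) = e^(−0.3214·2.19) = e^(−0.70387) ≈ 0.495.

0.495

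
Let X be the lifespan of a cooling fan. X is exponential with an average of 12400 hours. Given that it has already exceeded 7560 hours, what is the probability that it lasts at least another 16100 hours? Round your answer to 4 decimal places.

The rate is λ = 1/12400 = 0.0000806452 per hour.
The exponential is memoryless, so the remaining time is again Exp(λ): the condition X > 7560 is irrelevant.
P(X > 16100) = e^(−1.2984) ≈ 0.2730.

0.2730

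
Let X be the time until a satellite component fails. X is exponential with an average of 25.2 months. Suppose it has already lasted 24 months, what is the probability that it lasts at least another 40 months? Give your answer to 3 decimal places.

The rate is λ = 1/25.2 = 0.0396825 per month.
P(X > s+t | X > s) = e^(−λ(s+t))/e^(−λs) = e^(−λt), independent of s = 24.
P(X > 40) = e^(−1.5873) ≈ 0.204.

0.204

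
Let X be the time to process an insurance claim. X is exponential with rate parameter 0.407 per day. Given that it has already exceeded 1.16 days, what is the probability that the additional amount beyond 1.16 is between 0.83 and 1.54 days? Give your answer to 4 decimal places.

0.1790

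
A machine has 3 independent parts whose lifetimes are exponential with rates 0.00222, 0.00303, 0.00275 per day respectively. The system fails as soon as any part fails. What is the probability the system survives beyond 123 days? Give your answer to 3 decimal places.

0.374

The time to first failure is exponential with rate Σλ = 0.00222 + 0.00303 + 0.00275 = 0.008.
P(min > 123) = e^(−0.008·123) = e^(−0.984) ≈ 0.374.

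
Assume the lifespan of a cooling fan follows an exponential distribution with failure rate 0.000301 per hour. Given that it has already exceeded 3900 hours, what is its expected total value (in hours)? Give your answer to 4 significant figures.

7222

By memorylessness, E[X | X > 3900] = 3900 + 1/λ = 3900 + 3322.26 = 7222.26 hours.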